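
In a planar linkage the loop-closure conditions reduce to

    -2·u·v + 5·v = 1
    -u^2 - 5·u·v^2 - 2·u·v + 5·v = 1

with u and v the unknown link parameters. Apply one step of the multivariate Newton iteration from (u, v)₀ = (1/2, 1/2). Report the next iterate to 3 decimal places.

At (1/2, 1/2): F = (1.000, 0.125).
Jacobian J = [[-2·v, -2·u + 5], [-2·u - 5·v^2 - 2·v, -10·u·v - 2·u + 5]].
At the point, J = [[-1.000, 4.000], [-3.250, 1.500]] (det J = 11.500).
Solving J·Δ = −F gives Δ = (-0.087, -0.272).
Then the next iterate is (u, v)₁ = (0.413, 0.228).

(0.413, 0.228)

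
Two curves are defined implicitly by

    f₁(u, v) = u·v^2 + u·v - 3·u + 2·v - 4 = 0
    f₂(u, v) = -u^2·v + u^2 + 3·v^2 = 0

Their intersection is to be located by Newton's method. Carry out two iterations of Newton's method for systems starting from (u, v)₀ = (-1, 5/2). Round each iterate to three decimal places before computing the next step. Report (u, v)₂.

At (-1, 5/2): F = (-4.750, 17.250).
Jacobian J = [[v^2 + v - 3, 2·u·v + u + 2], [-2·u·v + 2·u, -u^2 + 6·v]].
At the point, J = [[5.750, -4.000], [3.000, 14.000]] (det J = 92.500).
Solving J·Δ = −F gives Δ = (-0.027, -1.226).
Then the next iterate is (u, v)₁ = (-1.027, 1.274).
Round to (-1.027, 1.274) and repeat: F = (-1.34630, 4.58023), J = [[-0.10292, -1.64380], [0.56280, 6.58927]].
Δ = (5.435, -1.159), so (u, v)₂ = (4.408, 0.115).

(4.408, 0.115)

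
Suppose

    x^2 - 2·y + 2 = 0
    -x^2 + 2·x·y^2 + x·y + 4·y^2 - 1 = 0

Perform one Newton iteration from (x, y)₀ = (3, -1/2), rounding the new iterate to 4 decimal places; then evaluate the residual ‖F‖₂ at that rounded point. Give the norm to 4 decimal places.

At (3, -1/2): F = (12.0000, -9.0000).
Jacobian J = [[2·x, -2], [-2·x + 2·y^2 + y, 4·x·y + x + 8·y]].
At the point, J = [[6.0000, -2.0000], [-6.0000, -7.0000]] (det J = -54.0000).
Solving J·Δ = −F gives Δ = (-1.8889, 0.3333).
Then the next iterate is (x, y)₁ = (1.1111, -0.1667).
Re-evaluating at (1.1111, -0.1667): F = (3.567943, -2.246856), so ‖F‖₂ = 4.2165.

4.2165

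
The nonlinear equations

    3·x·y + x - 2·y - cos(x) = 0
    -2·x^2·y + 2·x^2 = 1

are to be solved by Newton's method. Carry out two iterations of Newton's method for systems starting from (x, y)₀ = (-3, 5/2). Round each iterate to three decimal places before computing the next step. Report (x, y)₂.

At (-3, 5/2): F = (-29.51001, -28.000).
Jacobian J = [[3·y + sin(x) + 1, 3·x - 2], [-4·x·y + 4·x, -2·x^2]].
At the point, J = [[8.35888, -11.000], [18.000, -18.000]] (det J = 47.54016).
Solving J·Δ = −F gives Δ = (-4.695, -6.250).
Then the next iterate is (x, y)₁ = (-7.695, -3.750).
Round to (-7.695, -3.750) and repeat: F = (86.21544, 561.52374), J = [[-11.23739, -25.085], [-146.205, -118.42605]].
Δ = (1.659, 2.694), so (x, y)₂ = (-6.036, -1.056).

(-6.036, -1.056)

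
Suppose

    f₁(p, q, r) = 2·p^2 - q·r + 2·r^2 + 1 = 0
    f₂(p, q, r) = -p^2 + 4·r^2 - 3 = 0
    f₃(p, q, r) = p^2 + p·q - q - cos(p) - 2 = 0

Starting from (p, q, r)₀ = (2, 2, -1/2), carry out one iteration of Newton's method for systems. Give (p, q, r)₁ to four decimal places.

(0.3275, 9.1395, -0.3275)

At (2, 2, -1/2): F = (10.5000, -6.0000, 4.416147).
Jacobian J = [[4·p, -r, -q + 4·r], [-2·p, 0, 8·r], [2·p + q + sin(p), p - 1, 0]].
At the point, J = [[8.0000, 0.5000, -4.0000], [-4.0000, 0.0000, -4.0000], [6.909297, 1.0000, 0.0000]] (det J = 34.181405).
Solving J·Δ = −F gives Δ = (-1.6725, 7.1395, 0.1725).
Then the next iterate is (p, q, r)₁ = (0.3275, 9.1395, -0.3275).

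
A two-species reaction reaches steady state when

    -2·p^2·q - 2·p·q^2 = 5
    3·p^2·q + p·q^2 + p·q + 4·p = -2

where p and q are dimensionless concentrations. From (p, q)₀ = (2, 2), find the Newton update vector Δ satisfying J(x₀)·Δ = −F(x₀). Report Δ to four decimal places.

(-1.0069, -0.5347)

At (2, 2): F = (-37.0000, 46.0000).
Jacobian J = [[-4·p·q - 2·q^2, -2·p^2 - 4·p·q], [6·p·q + q^2 + q + 4, 3·p^2 + 2·p·q + p]].
At the point, J = [[-24.0000, -24.0000], [34.0000, 22.0000]] (det J = 288.0000).
Solving J·Δ = −F gives Δ = (-1.0069, -0.5347).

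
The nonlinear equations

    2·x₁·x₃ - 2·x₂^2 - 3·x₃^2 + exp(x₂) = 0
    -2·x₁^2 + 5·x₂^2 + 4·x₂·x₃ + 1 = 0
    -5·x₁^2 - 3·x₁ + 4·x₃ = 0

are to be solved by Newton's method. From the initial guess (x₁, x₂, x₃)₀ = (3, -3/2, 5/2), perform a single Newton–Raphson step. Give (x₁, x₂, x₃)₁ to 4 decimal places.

At (3, -3/2, 5/2): F = (-8.026870, -20.7500, -44.0000).
Jacobian J = [[2·x₃, -4·x₂ + exp(x₂), 2·x₁ - 6·x₃], [-4·x₁, 10·x₂ + 4·x₃, 4·x₂], [-10·x₁ - 3, 0, 4]].
At the point, J = [[5.0000, 6.223130, -9.0000], [-12.0000, -5.0000, -6.0000], [-33.0000, 0.0000, 4.0000]] (det J = 2915.890019).
Solving J·Δ = −F gives Δ = (-1.4747, 0.7884, -1.1660).
Then the next iterate is (x₁, x₂, x₃)₁ = (1.5253, -0.7116, 1.3340).

(1.5253, -0.7116, 1.3340)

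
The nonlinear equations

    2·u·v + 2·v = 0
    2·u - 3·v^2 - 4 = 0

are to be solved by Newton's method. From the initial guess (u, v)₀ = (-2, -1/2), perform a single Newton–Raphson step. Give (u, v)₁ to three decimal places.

(12.500, -7.250)

At (-2, -1/2): F = (1.000, -8.750).
Jacobian J = [[2·v, 2·u + 2], [2, -6·v]].
At the point, J = [[-1.000, -2.000], [2.000, 3.000]] (det J = 1.000).
Solving J·Δ = −F gives Δ = (14.500, -6.750).
Then the next iterate is (u, v)₁ = (12.500, -7.250).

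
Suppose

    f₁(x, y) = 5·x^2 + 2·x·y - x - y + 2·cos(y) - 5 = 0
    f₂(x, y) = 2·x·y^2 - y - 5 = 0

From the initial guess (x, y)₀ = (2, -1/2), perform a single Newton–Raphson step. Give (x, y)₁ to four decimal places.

(1.4301, -1.2570)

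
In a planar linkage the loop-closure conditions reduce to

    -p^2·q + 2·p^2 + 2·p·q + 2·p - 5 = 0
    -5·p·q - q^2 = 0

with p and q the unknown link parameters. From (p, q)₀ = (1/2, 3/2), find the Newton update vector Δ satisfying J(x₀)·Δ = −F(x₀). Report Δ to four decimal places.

At (1/2, 3/2): F = (-2.3750, -6.0000).
Jacobian J = [[-2·p·q + 4·p + 2·q + 2, -p^2 + 2·p], [-5·q, -5·p - 2·q]].
At the point, J = [[5.5000, 0.7500], [-7.5000, -5.5000]] (det J = -24.6250).
Solving J·Δ = −F gives Δ = (0.7132, -2.0635).

(0.7132, -2.0635)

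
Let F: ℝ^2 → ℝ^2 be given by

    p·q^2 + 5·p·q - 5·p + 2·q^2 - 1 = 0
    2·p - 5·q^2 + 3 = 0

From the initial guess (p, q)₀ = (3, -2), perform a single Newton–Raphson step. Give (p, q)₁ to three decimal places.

(0.262, -1.176)

At (3, -2): F = (-26.000, -11.000).
Jacobian J = [[q^2 + 5·q - 5, 2·p·q + 5·p + 4·q], [2, -10·q]].
At the point, J = [[-11.000, -5.000], [2.000, 20.000]] (det J = -210.000).
Solving J·Δ = −F gives Δ = (-2.738, 0.824).
Then the next iterate is (p, q)₁ = (0.262, -1.176).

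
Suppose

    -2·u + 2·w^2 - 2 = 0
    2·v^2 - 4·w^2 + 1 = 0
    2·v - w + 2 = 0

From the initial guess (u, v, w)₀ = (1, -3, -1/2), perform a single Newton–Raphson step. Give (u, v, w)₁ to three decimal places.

At (1, -3, -1/2): F = (-3.500, 18.000, -3.500).
Jacobian J = [[-2, 0, 4·w], [0, 4·v, -8·w], [0, 2, -1]].
At the point, J = [[-2.000, 0.000, -2.000], [0.000, -12.000, 4.000], [0.000, 2.000, -1.000]] (det J = -8.000).
Solving J·Δ = −F gives Δ = (-0.250, 1.000, -1.500).
Then the next iterate is (u, v, w)₁ = (0.750, -2.000, -2.000).

(0.750, -2.000, -2.000)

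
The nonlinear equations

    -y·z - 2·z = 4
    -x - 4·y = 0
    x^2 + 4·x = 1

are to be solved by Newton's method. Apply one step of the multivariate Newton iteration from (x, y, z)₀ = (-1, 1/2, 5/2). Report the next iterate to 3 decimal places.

At (-1, 1/2, 5/2): F = (-10.250, -1.000, -4.000).
Jacobian J = [[0, -z, -y - 2], [-1, -4, 0], [2·x + 4, 0, 0]].
At the point, J = [[0.000, -2.500, -2.500], [-1.000, -4.000, 0.000], [2.000, 0.000, 0.000]] (det J = -20.000).
Solving J·Δ = −F gives Δ = (2.000, -0.750, -3.350).
Then the next iterate is (x, y, z)₁ = (1.000, -0.250, -0.850).

(1.000, -0.250, -0.850)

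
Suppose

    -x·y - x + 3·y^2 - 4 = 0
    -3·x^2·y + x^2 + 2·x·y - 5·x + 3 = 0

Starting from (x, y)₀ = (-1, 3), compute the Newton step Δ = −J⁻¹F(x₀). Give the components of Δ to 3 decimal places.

(-0.069, -1.436)

At (-1, 3): F = (27.000, -6.000).
Jacobian J = [[-y - 1, -x + 6·y], [-6·x·y + 2·x + 2·y - 5, -3·x^2 + 2·x]].
At the point, J = [[-4.000, 19.000], [17.000, -5.000]] (det J = -303.000).
Solving J·Δ = −F gives Δ = (-0.069, -1.436).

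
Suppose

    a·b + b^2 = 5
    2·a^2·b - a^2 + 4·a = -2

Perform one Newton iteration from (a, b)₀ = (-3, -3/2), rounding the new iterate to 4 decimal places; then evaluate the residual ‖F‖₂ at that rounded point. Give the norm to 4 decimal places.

At (-3, -3/2): F = (1.7500, -46.0000).
Jacobian J = [[b, a + 2·b], [4·a·b - 2·a + 4, 2·a^2]].
At the point, J = [[-1.5000, -6.0000], [28.0000, 18.0000]] (det J = 141.0000).
Solving J·Δ = −F gives Δ = (1.7340, -0.1418).
Then the next iterate is (a, b)₁ = (-1.2660, -1.6418).
Re-evaluating at (-1.2660, -1.6418): F = (-0.225974, -9.929566), so ‖F‖₂ = 9.9321.

9.9321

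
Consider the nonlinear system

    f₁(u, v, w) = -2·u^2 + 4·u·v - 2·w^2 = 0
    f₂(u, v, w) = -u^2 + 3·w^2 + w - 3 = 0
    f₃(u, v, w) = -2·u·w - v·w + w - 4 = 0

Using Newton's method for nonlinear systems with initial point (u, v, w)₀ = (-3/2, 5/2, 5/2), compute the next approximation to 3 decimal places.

(-0.917, 0.569, 1.391)

At (-3/2, 5/2, 5/2): F = (-32.000, 16.000, -0.250).
Jacobian J = [[-4·u + 4·v, 4·u, -4·w], [-2·u, 0, 6·w + 1], [-2·w, -w, -2·u - v + 1]].
At the point, J = [[16.000, -6.000, -10.000], [3.000, 0.000, 16.000], [-5.000, -2.500, 1.500]] (det J = 1222.000).
Solving J·Δ = −F gives Δ = (0.583, -1.931, -1.109).
Then the next iterate is (u, v, w)₁ = (-0.917, 0.569, 1.391).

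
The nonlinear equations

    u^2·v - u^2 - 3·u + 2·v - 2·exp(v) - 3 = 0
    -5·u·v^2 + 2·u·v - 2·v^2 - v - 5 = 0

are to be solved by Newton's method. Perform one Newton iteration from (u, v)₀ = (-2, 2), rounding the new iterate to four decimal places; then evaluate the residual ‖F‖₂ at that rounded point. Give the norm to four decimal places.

3.8772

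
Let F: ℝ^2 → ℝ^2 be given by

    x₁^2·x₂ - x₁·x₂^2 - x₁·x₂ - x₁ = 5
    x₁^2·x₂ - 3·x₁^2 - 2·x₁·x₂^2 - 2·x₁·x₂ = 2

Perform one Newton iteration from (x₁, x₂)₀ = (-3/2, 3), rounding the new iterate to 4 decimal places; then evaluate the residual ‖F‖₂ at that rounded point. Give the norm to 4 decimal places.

10.3324

At (-3/2, 3): F = (21.2500, 34.0000).
Jacobian J = [[2·x₁·x₂ - x₂^2 - x₂ - 1, x₁^2 - 2·x₁·x₂ - x₁], [2·x₁·x₂ - 6·x₁ - 2·x₂^2 - 2·x₂, x₁^2 - 4·x₁·x₂ - 2·x₁]].
At the point, J = [[-22.0000, 12.7500], [-24.0000, 23.2500]] (det J = -205.5000).
Solving J·Δ = −F gives Δ = (0.2947, -1.1582).
Then the next iterate is (x₁, x₂)₁ = (-1.2053, 1.8418).
Re-evaluating at (-1.2053, 1.8418): F = (5.189544, 8.934573), so ‖F‖₂ = 10.3324.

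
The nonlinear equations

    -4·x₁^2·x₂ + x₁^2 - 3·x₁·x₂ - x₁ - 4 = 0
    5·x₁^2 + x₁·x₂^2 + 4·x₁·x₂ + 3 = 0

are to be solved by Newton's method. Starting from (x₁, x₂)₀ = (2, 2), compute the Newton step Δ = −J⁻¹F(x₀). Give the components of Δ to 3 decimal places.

At (2, 2): F = (-46.000, 47.000).
Jacobian J = [[-8·x₁·x₂ + 2·x₁ - 3·x₂ - 1, -4·x₁^2 - 3·x₁], [10·x₁ + x₂^2 + 4·x₂, 2·x₁·x₂ + 4·x₁]].
At the point, J = [[-35.000, -22.000], [32.000, 16.000]] (det J = 144.000).
Solving J·Δ = −F gives Δ = (-2.069, 1.201).

(-2.069, 1.201)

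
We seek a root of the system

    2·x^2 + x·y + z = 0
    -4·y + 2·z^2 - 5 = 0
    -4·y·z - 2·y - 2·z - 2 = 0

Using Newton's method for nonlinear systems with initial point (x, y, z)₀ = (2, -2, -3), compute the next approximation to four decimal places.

(1.3507, -1.3125, -1.4792)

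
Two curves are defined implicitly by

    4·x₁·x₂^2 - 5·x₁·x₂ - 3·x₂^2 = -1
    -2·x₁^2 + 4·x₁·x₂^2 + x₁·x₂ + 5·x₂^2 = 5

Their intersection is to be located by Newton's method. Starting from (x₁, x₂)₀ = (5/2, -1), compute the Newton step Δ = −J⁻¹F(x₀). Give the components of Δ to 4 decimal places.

At (5/2, -1): F = (20.5000, -5.0000).
Jacobian J = [[4·x₂^2 - 5·x₂, 8·x₁·x₂ - 5·x₁ - 6·x₂], [-4·x₁ + 4·x₂^2 + x₂, 8·x₁·x₂ + x₁ + 10·x₂]].
At the point, J = [[9.0000, -26.5000], [-7.0000, -27.5000]] (det J = -433.0000).
Solving J·Δ = −F gives Δ = (-1.6080, 0.2275).

(-1.6080, 0.2275)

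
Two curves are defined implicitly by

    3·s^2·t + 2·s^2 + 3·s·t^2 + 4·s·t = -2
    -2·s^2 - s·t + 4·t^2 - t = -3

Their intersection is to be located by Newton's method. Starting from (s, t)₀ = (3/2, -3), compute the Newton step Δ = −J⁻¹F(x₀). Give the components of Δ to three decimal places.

At (3/2, -3): F = (8.750, 42.000).
Jacobian J = [[6·s·t + 4·s + 3·t^2 + 4·t, 3·s^2 + 6·s·t + 4·s], [-4·s - t, -s + 8·t - 1]].
At the point, J = [[-6.000, -14.250], [-3.000, -26.500]] (det J = 116.250).
Solving J·Δ = −F gives Δ = (-3.154, 1.942).

(-3.154, 1.942)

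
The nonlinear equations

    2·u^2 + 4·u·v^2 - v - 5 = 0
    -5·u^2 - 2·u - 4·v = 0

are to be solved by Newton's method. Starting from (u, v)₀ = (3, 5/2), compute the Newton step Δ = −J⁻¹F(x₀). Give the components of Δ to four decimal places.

(-1.8718, -0.2753)

At (3, 5/2): F = (85.5000, -61.0000).
Jacobian J = [[4·u + 4·v^2, 8·u·v - 1], [-10·u - 2, -4]].
At the point, J = [[37.0000, 59.0000], [-32.0000, -4.0000]] (det J = 1740.0000).
Solving J·Δ = −F gives Δ = (-1.8718, -0.2753).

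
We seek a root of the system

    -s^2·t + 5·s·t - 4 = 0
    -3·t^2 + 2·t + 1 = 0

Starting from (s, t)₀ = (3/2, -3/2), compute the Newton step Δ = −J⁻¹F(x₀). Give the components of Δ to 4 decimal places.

(-2.5663, 0.7955)

At (3/2, -3/2): F = (-11.8750, -8.7500).
Jacobian J = [[-2·s·t + 5·t, -s^2 + 5·s], [0, -6·t + 2]].
At the point, J = [[-3.0000, 5.2500], [0.0000, 11.0000]] (det J = -33.0000).
Solving J·Δ = −F gives Δ = (-2.5663, 0.7955).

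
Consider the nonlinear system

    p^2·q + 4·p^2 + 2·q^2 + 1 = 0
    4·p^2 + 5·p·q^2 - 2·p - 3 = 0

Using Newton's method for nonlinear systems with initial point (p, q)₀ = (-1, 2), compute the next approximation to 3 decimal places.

At (-1, 2): F = (15.000, -17.000).
Jacobian J = [[2·p·q + 8·p, p^2 + 4·q], [8·p + 5·q^2 - 2, 10·p·q]].
At the point, J = [[-12.000, 9.000], [10.000, -20.000]] (det J = 150.000).
Solving J·Δ = −F gives Δ = (0.980, -0.360).
Then the next iterate is (p, q)₁ = (-0.020, 1.640).

(-0.020, 1.640)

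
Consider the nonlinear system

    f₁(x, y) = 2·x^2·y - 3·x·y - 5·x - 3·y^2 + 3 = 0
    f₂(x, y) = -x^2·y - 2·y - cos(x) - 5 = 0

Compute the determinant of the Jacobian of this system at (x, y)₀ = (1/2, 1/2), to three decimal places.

12.293

J = [[4·x·y - 3·y - 5, 2·x^2 - 3·x - 6·y], [-2·x·y + sin(x), -x^2 - 2]].
At the point, J = [[-5.500, -4.000], [-0.02057, -2.250]].
det J = 12.293.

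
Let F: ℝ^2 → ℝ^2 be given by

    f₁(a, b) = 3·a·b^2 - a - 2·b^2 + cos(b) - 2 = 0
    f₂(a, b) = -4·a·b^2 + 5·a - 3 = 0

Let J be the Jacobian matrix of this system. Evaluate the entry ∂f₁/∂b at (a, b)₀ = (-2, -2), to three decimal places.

32.909

∂f₁/∂b = 6·a·b - 4·b - sin(b).
At (-2, -2) this is 32.909.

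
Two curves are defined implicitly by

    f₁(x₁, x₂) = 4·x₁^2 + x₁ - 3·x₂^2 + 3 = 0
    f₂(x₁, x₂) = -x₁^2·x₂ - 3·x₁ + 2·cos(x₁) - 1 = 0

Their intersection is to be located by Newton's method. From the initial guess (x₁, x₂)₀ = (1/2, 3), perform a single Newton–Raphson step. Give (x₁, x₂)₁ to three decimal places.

(0.332, 1.703)

At (1/2, 3): F = (-22.500, -1.49483).
Jacobian J = [[8·x₁ + 1, -6·x₂], [-2·x₁·x₂ - 2·sin(x₁) - 3, -x₁^2]].
At the point, J = [[5.000, -18.000], [-6.95885, -0.250]] (det J = -126.50932).
Solving J·Δ = −F gives Δ = (-0.168, -1.297).
Then the next iterate is (x₁, x₂)₁ = (0.332, 1.703).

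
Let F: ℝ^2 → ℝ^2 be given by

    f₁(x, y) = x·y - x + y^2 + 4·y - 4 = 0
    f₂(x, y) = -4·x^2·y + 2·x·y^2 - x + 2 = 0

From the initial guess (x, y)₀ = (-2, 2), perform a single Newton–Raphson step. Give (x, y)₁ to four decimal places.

At (-2, 2): F = (6.0000, -44.0000).
Jacobian J = [[y - 1, x + 2·y + 4], [-8·x·y + 2·y^2 - 1, -4·x^2 + 4·x·y]].
At the point, J = [[1.0000, 6.0000], [39.0000, -32.0000]] (det J = -266.0000).
Solving J·Δ = −F gives Δ = (0.2707, -1.0451).
Then the next iterate is (x, y)₁ = (-1.7293, 0.9549).

(-1.7293, 0.9549)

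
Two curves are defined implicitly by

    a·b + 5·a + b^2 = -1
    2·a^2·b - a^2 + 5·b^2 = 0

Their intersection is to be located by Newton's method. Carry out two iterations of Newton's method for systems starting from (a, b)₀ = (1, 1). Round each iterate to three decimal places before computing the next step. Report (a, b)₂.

At (1, 1): F = (8.000, 6.000).
Jacobian J = [[b + 5, a + 2·b], [4·a·b - 2·a, 2·a^2 + 10·b]].
At the point, J = [[6.000, 3.000], [2.000, 12.000]] (det J = 66.000).
Solving J·Δ = −F gives Δ = (-1.182, -0.303).
Then the next iterate is (a, b)₁ = (-0.182, 0.697).
Round to (-0.182, 0.697) and repeat: F = (0.44895, 2.44210), J = [[5.697, 1.212], [-0.14342, 7.03625]].
Δ = (-0.005, -0.347), so (a, b)₂ = (-0.187, 0.350).

(-0.187, 0.350)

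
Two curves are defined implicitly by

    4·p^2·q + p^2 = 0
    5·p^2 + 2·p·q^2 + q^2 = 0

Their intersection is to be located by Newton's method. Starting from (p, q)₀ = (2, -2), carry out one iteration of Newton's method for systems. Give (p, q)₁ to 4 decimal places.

At (2, -2): F = (-28.0000, 40.0000).
Jacobian J = [[8·p·q + 2·p, 4·p^2], [10·p + 2·q^2, 4·p·q + 2·q]].
At the point, J = [[-28.0000, 16.0000], [28.0000, -20.0000]] (det J = 112.0000).
Solving J·Δ = −F gives Δ = (0.7143, 3.0000).
Then the next iterate is (p, q)₁ = (2.7143, 1.0000).

(2.7143, 1.0000)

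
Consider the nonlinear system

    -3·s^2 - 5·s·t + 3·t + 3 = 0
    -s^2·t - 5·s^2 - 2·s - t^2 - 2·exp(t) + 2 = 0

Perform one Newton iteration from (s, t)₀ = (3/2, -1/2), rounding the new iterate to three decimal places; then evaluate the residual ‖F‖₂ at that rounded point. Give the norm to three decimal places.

5.099

At (3/2, -1/2): F = (-1.500, -12.58806).
Jacobian J = [[-6·s - 5·t, -5·s + 3], [-2·s·t - 10·s - 2, -s^2 - 2·t - 2·exp(t)]].
At the point, J = [[-6.500, -4.500], [-15.500, -2.46306]] (det J = -53.74010).
Solving J·Δ = −F gives Δ = (-0.985, 1.090).
Then the next iterate is (s, t)₁ = (0.515, 0.590).
Re-evaluating at (0.515, 0.590): F = (2.45507, -4.46868), so ‖F‖₂ = 5.099.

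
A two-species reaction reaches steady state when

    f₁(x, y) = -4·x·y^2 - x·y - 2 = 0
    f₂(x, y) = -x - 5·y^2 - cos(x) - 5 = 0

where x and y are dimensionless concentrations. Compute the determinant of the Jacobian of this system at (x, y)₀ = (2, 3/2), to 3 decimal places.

155.142

J = [[-4·y^2 - y, -8·x·y - x], [sin(x) - 1, -10·y]].
At the point, J = [[-10.500, -26.000], [-0.09070, -15.000]].
det J = 155.142.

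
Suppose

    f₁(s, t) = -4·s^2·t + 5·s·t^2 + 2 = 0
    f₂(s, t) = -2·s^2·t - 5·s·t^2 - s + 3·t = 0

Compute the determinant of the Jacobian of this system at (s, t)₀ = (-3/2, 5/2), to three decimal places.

J = [[-8·s·t + 5·t^2, -4·s^2 + 10·s·t], [-4·s·t - 5·t^2 - 1, -2·s^2 - 10·s·t + 3]].
At the point, J = [[61.250, -46.500], [-17.250, 36.000]].
det J = 1402.875.

1402.875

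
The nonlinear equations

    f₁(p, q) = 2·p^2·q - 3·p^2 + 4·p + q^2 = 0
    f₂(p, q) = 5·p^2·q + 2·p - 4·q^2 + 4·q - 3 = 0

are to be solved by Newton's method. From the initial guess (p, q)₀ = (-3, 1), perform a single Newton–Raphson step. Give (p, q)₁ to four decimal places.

(-1.4124, 1.2062)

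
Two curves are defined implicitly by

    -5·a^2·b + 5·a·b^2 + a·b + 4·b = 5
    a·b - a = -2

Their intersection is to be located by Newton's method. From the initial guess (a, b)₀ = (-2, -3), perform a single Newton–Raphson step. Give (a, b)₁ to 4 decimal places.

At (-2, -3): F = (-41.0000, 10.0000).
Jacobian J = [[-10·a·b + 5·b^2 + b, -5·a^2 + 10·a·b + a + 4], [b - 1, a]].
At the point, J = [[-18.0000, 42.0000], [-4.0000, -2.0000]] (det J = 204.0000).
Solving J·Δ = −F gives Δ = (1.6569, 1.6863).
Then the next iterate is (a, b)₁ = (-0.3431, -1.3137).

(-0.3431, -1.3137)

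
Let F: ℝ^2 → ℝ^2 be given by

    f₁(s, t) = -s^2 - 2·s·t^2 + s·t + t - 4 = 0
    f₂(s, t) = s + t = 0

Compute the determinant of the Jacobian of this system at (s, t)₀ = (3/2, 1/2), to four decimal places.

-2.5000

J = [[-2·s - 2·t^2 + t, -4·s·t + s + 1], [1, 1]].
At the point, J = [[-3.0000, -0.5000], [1.0000, 1.0000]].
det J = -2.5000.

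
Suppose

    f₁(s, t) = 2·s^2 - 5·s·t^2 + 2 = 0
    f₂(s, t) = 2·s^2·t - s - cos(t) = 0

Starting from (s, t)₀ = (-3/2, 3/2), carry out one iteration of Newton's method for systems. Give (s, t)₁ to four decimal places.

(-1.0734, 0.7882)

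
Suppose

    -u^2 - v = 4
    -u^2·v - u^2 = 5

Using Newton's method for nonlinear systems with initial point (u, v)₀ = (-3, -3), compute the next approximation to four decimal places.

(-1.4394, -3.6364)

At (-3, -3): F = (-10.0000, 13.0000).
Jacobian J = [[-2·u, -1], [-2·u·v - 2·u, -u^2]].
At the point, J = [[6.0000, -1.0000], [-12.0000, -9.0000]] (det J = -66.0000).
Solving J·Δ = −F gives Δ = (1.5606, -0.6364).
Then the next iterate is (u, v)₁ = (-1.4394, -3.6364).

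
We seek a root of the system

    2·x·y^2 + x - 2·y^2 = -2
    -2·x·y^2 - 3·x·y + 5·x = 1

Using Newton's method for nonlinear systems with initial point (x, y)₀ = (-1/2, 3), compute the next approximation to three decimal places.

(-0.544, 1.536)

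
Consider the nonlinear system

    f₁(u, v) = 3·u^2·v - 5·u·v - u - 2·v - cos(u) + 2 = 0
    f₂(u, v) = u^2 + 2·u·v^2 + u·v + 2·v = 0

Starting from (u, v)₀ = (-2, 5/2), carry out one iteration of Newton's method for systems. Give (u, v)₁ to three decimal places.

At (-2, 5/2): F = (54.41615, -21.000).
Jacobian J = [[6·u·v - 5·v + sin(u) - 1, 3·u^2 - 5·u - 2], [2·u + 2·v^2 + v, 4·u·v + u + 2]].
At the point, J = [[-44.40930, 20.000], [11.000, -20.000]] (det J = 668.18595).
Solving J·Δ = −F gives Δ = (1.000, -0.500).
Then the next iterate is (u, v)₁ = (-1.000, 2.000).

(-1.000, 2.000)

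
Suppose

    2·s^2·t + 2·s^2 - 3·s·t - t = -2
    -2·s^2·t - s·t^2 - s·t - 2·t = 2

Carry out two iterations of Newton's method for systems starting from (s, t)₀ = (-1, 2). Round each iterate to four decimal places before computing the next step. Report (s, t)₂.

At (-1, 2): F = (12.0000, -4.0000).
Jacobian J = [[4·s·t + 4·s - 3·t, 2·s^2 - 3·s - 1], [-4·s·t - t^2 - t, -2·s^2 - 2·s·t - s - 2]].
At the point, J = [[-18.0000, 4.0000], [2.0000, 1.0000]] (det J = -26.0000).
Solving J·Δ = −F gives Δ = (1.0769, 1.8462).
Then the next iterate is (s, t)₁ = (0.0769, 3.8462).
Round to (0.0769, 3.8462) and repeat: F = (-2.676201, -11.171264), J = [[-10.047909, -1.218873], [-19.822546, -2.680273]].
Δ = (2.3262, -21.3716), so (s, t)₂ = (2.4031, -17.5254).

(2.4031, -17.5254)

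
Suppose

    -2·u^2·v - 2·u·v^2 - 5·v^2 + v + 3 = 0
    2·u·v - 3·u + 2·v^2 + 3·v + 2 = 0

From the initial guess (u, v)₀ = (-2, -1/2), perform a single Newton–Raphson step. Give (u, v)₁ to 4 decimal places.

(1.3571, -1.9762)

At (-2, -1/2): F = (6.2500, 9.0000).
Jacobian J = [[-4·u·v - 2·v^2, -2·u^2 - 4·u·v - 10·v + 1], [2·v - 3, 2·u + 4·v + 3]].
At the point, J = [[-4.5000, -6.0000], [-4.0000, -3.0000]] (det J = -10.5000).
Solving J·Δ = −F gives Δ = (3.3571, -1.4762).
Then the next iterate is (u, v)₁ = (1.3571, -1.9762).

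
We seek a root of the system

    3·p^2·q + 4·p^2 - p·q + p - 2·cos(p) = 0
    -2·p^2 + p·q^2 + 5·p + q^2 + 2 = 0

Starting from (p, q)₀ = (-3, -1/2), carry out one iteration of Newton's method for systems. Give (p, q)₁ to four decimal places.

(-1.1929, -0.3358)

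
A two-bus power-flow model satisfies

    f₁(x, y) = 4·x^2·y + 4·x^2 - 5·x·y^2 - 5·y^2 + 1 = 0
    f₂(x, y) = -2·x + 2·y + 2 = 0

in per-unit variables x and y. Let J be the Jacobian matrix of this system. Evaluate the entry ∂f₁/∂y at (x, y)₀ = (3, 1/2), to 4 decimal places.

16.0000

∂f₁/∂y = 4·x^2 - 10·x·y - 10·y.
At (3, 1/2) this is 16.0000.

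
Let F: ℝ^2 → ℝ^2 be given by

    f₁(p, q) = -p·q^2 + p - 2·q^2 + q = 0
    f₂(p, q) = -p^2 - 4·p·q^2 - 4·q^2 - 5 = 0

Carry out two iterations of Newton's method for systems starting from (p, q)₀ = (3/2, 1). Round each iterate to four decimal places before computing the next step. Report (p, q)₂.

(-2.5293, -0.0408)

At (3/2, 1): F = (-1.0000, -17.2500).
Jacobian J = [[-q^2 + 1, -2·p·q - 4·q + 1], [-2·p - 4·q^2, -8·p·q - 8·q]].
At the point, J = [[0.0000, -6.0000], [-7.0000, -20.0000]] (det J = -42.0000).
Solving J·Δ = −F gives Δ = (-1.9881, -0.1667).
Then the next iterate is (p, q)₁ = (-0.4881, 0.8333).
Round to (-0.4881, 0.8333) and repeat: F = (-0.704647, -6.660072), J = [[0.305611, -1.519733], [-1.801356, -3.412530]].
Δ = (-2.0412, -0.8741), so (p, q)₂ = (-2.5293, -0.0408).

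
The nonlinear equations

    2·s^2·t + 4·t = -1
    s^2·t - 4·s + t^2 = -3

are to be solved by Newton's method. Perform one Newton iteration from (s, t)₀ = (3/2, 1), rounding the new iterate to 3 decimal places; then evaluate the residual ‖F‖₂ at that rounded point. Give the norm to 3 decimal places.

At (3/2, 1): F = (9.500, 0.250).
Jacobian J = [[4·s·t, 2·s^2 + 4], [2·s·t - 4, s^2 + 2·t]].
At the point, J = [[6.000, 8.500], [-1.000, 4.250]] (det J = 34.000).
Solving J·Δ = −F gives Δ = (-1.125, -0.324).
Then the next iterate is (s, t)₁ = (0.375, 0.676).
Re-evaluating at (0.375, 0.676): F = (3.89413, 2.05204), so ‖F‖₂ = 4.402.

4.402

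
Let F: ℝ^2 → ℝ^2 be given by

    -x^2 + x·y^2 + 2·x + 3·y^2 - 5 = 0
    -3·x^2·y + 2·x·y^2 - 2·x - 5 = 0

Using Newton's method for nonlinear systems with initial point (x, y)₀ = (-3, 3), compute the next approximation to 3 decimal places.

At (-3, 3): F = (-20.000, -134.000).
Jacobian J = [[-2·x + y^2 + 2, 2·x·y + 6·y], [-6·x·y + 2·y^2 - 2, -3·x^2 + 4·x·y]].
At the point, J = [[17.000, 0.000], [70.000, -63.000]] (det J = -1071.000).
Solving J·Δ = −F gives Δ = (1.176, -0.820).
Then the next iterate is (x, y)₁ = (-1.824, 2.180).

(-1.824, 2.180)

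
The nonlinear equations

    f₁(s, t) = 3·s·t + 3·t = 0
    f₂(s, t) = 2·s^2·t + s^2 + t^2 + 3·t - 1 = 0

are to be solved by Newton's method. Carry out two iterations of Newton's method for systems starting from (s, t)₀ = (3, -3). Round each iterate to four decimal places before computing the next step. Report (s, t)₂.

At (3, -3): F = (-36.0000, -46.0000).
Jacobian J = [[3·t, 3·s + 3], [4·s·t + 2·s, 2·s^2 + 2·t + 3]].
At the point, J = [[-9.0000, 12.0000], [-30.0000, 15.0000]] (det J = 225.0000).
Solving J·Δ = −F gives Δ = (-0.0533, 2.9600).
Then the next iterate is (s, t)₁ = (2.9467, -0.0400).
Round to (2.9467, -0.0400) and repeat: F = (-0.473604, 6.869998), J = [[-0.1200, 11.8401], [5.421928, 20.286082]].
Δ = (-1.3650, 0.0262), so (s, t)₂ = (1.5817, -0.0138).

(1.5817, -0.0138)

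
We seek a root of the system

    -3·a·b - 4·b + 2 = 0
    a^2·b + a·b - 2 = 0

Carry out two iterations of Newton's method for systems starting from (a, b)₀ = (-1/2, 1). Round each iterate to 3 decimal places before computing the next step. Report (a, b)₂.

(6.870, 0.117)

At (-1/2, 1): F = (-0.500, -2.250).
Jacobian J = [[-3·b, -3·a - 4], [2·a·b + b, a^2 + a]].
At the point, J = [[-3.000, -2.500], [0.000, -0.250]] (det J = 0.750).
Solving J·Δ = −F gives Δ = (7.333, -9.000).
Then the next iterate is (a, b)₁ = (6.833, -8.000).
Round to (6.833, -8.000) and repeat: F = (197.992, -430.18311), J = [[24.000, -24.499], [-117.328, 53.52289]].
Δ = (0.037, 8.117), so (a, b)₂ = (6.870, 0.117).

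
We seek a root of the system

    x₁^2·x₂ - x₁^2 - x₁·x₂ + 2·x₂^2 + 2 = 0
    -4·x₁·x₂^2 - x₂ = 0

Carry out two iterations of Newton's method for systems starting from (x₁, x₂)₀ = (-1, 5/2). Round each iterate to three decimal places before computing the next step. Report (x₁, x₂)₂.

At (-1, 5/2): F = (18.500, 22.500).
Jacobian J = [[2·x₁·x₂ - 2·x₁ - x₂, x₁^2 - x₁ + 4·x₂], [-4·x₂^2, -8·x₁·x₂ - 1]].
At the point, J = [[-5.500, 12.000], [-25.000, 19.000]] (det J = 195.500).
Solving J·Δ = −F gives Δ = (-0.417, -1.733).
Then the next iterate is (x₁, x₂)₁ = (-1.417, 0.767).
Round to (-1.417, 0.767) and repeat: F = (3.79558, 2.56742), J = [[-0.10668, 6.49289], [-2.35316, 7.69471]].
Δ = (-0.867, -0.599), so (x₁, x₂)₂ = (-2.284, 0.168).

(-2.284, 0.168)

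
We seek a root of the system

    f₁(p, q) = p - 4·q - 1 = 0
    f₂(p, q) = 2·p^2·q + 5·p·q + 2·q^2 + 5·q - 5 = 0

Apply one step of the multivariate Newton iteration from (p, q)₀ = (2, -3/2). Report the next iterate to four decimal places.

At (2, -3/2): F = (7.0000, -35.0000).
Jacobian J = [[1, -4], [4·p·q + 5·q, 2·p^2 + 5·p + 4·q + 5]].
At the point, J = [[1.0000, -4.0000], [-19.5000, 17.0000]] (det J = -61.0000).
Solving J·Δ = −F gives Δ = (-0.3443, 1.6639).
Then the next iterate is (p, q)₁ = (1.6557, 0.1639).

(1.6557, 0.1639)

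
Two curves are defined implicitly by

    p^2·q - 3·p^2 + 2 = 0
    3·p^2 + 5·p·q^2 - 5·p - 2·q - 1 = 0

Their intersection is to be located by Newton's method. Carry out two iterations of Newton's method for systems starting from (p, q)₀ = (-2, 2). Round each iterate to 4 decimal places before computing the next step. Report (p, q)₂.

(-1.0226, 1.0870)

At (-2, 2): F = (-2.0000, -23.0000).
Jacobian J = [[2·p·q - 6·p, p^2], [6·p + 5·q^2 - 5, 10·p·q - 2]].
At the point, J = [[4.0000, 4.0000], [3.0000, -42.0000]] (det J = -180.0000).
Solving J·Δ = −F gives Δ = (0.9778, -0.4778).
Then the next iterate is (p, q)₁ = (-1.0222, 1.5222).
Round to (-1.0222, 1.5222) and repeat: F = (0.455857, -7.641383), J = [[3.021214, 1.044893], [0.452264, -17.559928]].
Δ = (-0.0004, -0.4352), so (p, q)₂ = (-1.0226, 1.0870).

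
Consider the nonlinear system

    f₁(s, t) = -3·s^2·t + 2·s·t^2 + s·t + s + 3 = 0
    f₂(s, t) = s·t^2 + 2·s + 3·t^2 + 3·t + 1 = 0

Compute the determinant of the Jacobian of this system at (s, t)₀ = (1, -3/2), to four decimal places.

-83.0000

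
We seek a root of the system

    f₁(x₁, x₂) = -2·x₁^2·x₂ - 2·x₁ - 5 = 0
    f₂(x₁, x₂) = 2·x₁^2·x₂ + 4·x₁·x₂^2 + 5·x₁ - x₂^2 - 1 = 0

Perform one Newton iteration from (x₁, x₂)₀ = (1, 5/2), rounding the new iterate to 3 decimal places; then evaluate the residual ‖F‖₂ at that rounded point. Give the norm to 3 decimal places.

26.491

At (1, 5/2): F = (-12.000, 27.750).
Jacobian J = [[-4·x₁·x₂ - 2, -2·x₁^2], [4·x₁·x₂ + 4·x₂^2 + 5, 2·x₁^2 + 8·x₁·x₂ - 2·x₂]].
At the point, J = [[-12.000, -2.000], [40.000, 17.000]] (det J = -124.000).
Solving J·Δ = −F gives Δ = (-1.198, 1.185).
Then the next iterate is (x₁, x₂)₁ = (-0.198, 3.685).
Re-evaluating at (-0.198, 3.685): F = (-4.89293, -26.03504), so ‖F‖₂ = 26.491.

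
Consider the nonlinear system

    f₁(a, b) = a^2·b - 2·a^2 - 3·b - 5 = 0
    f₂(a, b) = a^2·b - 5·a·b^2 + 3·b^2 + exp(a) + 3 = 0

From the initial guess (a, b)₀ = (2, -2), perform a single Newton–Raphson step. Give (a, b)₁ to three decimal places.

At (2, -2): F = (-15.000, -25.61094).
Jacobian J = [[2·a·b - 4·a, a^2 - 3], [2·a·b - 5·b^2 + exp(a), a^2 - 10·a·b + 6·b]].
At the point, J = [[-16.000, 1.000], [-20.61094, 32.000]] (det J = -491.38906).
Solving J·Δ = −F gives Δ = (-0.925, 0.205).
Then the next iterate is (a, b)₁ = (1.075, -1.795).

(1.075, -1.795)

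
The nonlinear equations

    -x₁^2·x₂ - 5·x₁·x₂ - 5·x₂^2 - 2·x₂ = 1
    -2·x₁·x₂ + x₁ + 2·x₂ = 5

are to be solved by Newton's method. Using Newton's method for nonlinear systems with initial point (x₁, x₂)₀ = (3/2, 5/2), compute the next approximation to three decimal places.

(0.249, 1.504)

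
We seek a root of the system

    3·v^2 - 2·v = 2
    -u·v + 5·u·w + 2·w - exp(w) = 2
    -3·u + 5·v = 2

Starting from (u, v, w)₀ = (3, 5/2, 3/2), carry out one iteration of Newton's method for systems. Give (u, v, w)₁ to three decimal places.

(1.994, 1.596, 0.765)

At (3, 5/2, 3/2): F = (11.750, 11.51831, 1.500).
Jacobian J = [[0, 6·v - 2, 0], [-v + 5·w, -u, 5·u - exp(w) + 2], [-3, 5, 0]].
At the point, J = [[0.000, 13.000, 0.000], [5.000, -3.000, 12.51831], [-3.000, 5.000, 0.000]] (det J = -488.21413).
Solving J·Δ = −F gives Δ = (-1.006, -0.904, -0.735).
Then the next iterate is (u, v, w)₁ = (1.994, 1.596, 0.765).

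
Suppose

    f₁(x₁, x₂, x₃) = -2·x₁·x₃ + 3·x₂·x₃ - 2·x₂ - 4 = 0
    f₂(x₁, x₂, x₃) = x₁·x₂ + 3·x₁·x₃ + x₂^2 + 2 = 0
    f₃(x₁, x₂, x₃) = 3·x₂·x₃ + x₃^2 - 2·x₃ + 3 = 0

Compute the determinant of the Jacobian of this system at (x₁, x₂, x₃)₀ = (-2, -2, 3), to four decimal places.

-424.0000

J = [[-2·x₃, 3·x₃ - 2, -2·x₁ + 3·x₂], [x₂ + 3·x₃, x₁ + 2·x₂, 3·x₁], [0, 3·x₃, 3·x₂ + 2·x₃ - 2]].
At the point, J = [[-6.0000, 7.0000, -2.0000], [7.0000, -6.0000, -6.0000], [0.0000, 9.0000, -2.0000]].
det J = -424.0000.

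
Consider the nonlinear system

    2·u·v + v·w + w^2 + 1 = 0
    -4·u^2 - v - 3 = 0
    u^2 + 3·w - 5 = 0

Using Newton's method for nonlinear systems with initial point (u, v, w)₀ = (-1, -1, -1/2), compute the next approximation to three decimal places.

(-0.354, -1.829, 1.764)

At (-1, -1, -1/2): F = (3.750, -6.000, -5.500).
Jacobian J = [[2·v, 2·u + w, v + 2·w], [-8·u, -1, 0], [2·u, 0, 3]].
At the point, J = [[-2.000, -2.500, -2.000], [8.000, -1.000, 0.000], [-2.000, 0.000, 3.000]] (det J = 70.000).
Solving J·Δ = −F gives Δ = (0.646, -0.829, 2.264).
Then the next iterate is (u, v, w)₁ = (-0.354, -1.829, 1.764).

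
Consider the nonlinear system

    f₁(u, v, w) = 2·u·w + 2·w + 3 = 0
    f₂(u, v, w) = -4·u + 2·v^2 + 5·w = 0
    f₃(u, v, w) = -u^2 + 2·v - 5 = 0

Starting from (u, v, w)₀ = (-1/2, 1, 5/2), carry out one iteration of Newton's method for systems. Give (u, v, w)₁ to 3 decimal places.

(-0.645, 2.698, -2.274)

At (-1/2, 1, 5/2): F = (5.500, 16.500, -3.250).
Jacobian J = [[2·w, 0, 2·u + 2], [-4, 4·v, 5], [-2·u, 2, 0]].
At the point, J = [[5.000, 0.000, 1.000], [-4.000, 4.000, 5.000], [1.000, 2.000, 0.000]] (det J = -62.000).
Solving J·Δ = −F gives Δ = (-0.145, 1.698, -4.774).
Then the next iterate is (u, v, w)₁ = (-0.645, 2.698, -2.274).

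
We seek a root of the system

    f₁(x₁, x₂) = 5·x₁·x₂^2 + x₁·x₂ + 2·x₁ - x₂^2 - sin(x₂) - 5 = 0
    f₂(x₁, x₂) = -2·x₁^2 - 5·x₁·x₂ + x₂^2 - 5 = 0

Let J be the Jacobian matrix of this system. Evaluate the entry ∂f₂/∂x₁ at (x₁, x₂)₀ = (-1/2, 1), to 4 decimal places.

-3.0000

∂f₂/∂x₁ = -4·x₁ - 5·x₂.
At (-1/2, 1) this is -3.0000.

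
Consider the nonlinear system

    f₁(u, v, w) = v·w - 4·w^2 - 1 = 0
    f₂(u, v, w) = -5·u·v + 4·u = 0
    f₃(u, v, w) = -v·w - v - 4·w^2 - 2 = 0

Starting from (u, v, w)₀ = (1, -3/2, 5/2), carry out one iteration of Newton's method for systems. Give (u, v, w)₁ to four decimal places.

At (1, -3/2, 5/2): F = (-29.7500, 11.5000, -21.7500).
Jacobian J = [[0, w, v - 8·w], [-5·v + 4, -5·u, 0], [0, -w - 1, -v - 8·w]].
At the point, J = [[0.0000, 2.5000, -21.5000], [11.5000, -5.0000, 0.0000], [0.0000, -3.5000, -18.5000]] (det J = 1397.2500).
Solving J·Δ = −F gives Δ = (-0.7039, 0.6811, -1.3045).
Then the next iterate is (u, v, w)₁ = (0.2961, -0.8189, 1.1955).

(0.2961, -0.8189, 1.1955)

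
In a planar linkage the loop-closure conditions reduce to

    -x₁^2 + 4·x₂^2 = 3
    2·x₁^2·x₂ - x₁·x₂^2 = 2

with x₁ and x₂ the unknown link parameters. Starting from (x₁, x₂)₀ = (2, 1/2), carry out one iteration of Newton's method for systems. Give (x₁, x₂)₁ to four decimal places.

(0.9231, 0.9231)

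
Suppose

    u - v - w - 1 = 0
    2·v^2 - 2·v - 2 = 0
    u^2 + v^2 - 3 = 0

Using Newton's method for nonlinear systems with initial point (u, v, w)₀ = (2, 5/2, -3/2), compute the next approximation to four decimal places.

At (2, 5/2, -3/2): F = (0.0000, 5.5000, 7.2500).
Jacobian J = [[1, -1, -1], [0, 4·v - 2, 0], [2·u, 2·v, 0]].
At the point, J = [[1.0000, -1.0000, -1.0000], [0.0000, 8.0000, 0.0000], [4.0000, 5.0000, 0.0000]] (det J = 32.0000).
Solving J·Δ = −F gives Δ = (-0.9531, -0.6875, -0.2656).
Then the next iterate is (u, v, w)₁ = (1.0469, 1.8125, -1.7656).

(1.0469, 1.8125, -1.7656)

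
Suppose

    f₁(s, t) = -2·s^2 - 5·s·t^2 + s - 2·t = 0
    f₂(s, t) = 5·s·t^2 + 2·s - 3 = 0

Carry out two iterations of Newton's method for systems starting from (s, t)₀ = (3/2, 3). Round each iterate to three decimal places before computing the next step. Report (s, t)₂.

(-1.475, 7.149)

At (3/2, 3): F = (-76.500, 67.500).
Jacobian J = [[-4·s - 5·t^2 + 1, -10·s·t - 2], [5·t^2 + 2, 10·s·t]].
At the point, J = [[-50.000, -47.000], [47.000, 45.000]] (det J = -41.000).
Solving J·Δ = −F gives Δ = (-6.585, 5.378).
Then the next iterate is (s, t)₁ = (-5.085, 8.378).
Round to (-5.085, 8.378) and repeat: F = (1711.04778, -1797.77323), J = [[-329.61442, 424.02130], [352.95442, -426.02130]].
Δ = (3.610, -1.229), so (s, t)₂ = (-1.475, 7.149).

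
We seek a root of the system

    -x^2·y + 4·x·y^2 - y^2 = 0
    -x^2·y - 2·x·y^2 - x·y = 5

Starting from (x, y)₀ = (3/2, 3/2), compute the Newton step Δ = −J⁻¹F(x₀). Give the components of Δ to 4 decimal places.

At (3/2, 3/2): F = (7.8750, -17.3750).
Jacobian J = [[-2·x·y + 4·y^2, -x^2 + 8·x·y - 2·y], [-2·x·y - 2·y^2 - y, -x^2 - 4·x·y - x]].
At the point, J = [[4.5000, 12.7500], [-10.5000, -12.7500]] (det J = 76.5000).
Solving J·Δ = −F gives Δ = (-1.5833, -0.0588).

(-1.5833, -0.0588)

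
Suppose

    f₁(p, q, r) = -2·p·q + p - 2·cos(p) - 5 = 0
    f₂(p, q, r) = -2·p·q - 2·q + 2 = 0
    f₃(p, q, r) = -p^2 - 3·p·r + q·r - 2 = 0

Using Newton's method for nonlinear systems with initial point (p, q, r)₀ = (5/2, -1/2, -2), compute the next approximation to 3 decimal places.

At (5/2, -1/2, -2): F = (1.60229, 5.500, 7.750).
Jacobian J = [[-2·q + 2·sin(p) + 1, -2·p, 0], [-2·q, -2·p - 2, 0], [-2·p - 3·r, r, -3·p + q]].
At the point, J = [[3.19694, -5.000, 0.000], [1.000, -7.000, 0.000], [1.000, -2.000, -8.000]] (det J = 139.02888).
Solving J·Δ = −F gives Δ = (0.937, 0.920, 0.856).
Then the next iterate is (p, q, r)₁ = (3.437, 0.420, -1.144).

(3.437, 0.420, -1.144)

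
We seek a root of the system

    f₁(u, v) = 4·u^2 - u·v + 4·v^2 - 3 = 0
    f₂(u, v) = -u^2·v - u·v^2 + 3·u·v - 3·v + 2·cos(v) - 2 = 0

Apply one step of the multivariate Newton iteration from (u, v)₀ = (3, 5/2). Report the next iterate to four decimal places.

(0.4190, 2.7936)

At (3, 5/2): F = (50.5000, -29.852287).
Jacobian J = [[8·u - v, -u + 8·v], [-2·u·v - v^2 + 3·v, -u^2 - 2·u·v + 3·u - 2·sin(v) - 3]].
At the point, J = [[21.5000, 17.0000], [-13.7500, -19.196944]] (det J = -178.984302).
Solving J·Δ = −F gives Δ = (-2.5810, 0.2936).
Then the next iterate is (u, v)₁ = (0.4190, 2.7936).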